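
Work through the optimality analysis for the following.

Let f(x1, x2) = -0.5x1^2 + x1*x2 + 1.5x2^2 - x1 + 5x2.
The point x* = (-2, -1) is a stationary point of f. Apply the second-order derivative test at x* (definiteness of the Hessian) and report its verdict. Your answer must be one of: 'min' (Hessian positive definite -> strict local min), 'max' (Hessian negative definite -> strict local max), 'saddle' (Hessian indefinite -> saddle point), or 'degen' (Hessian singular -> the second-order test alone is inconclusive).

Compute the Hessian H = grad^2 f:
  H = [[-1, 1], [1, 3]]
Verify stationarity: grad f(x*) = H x* + g = (0, 0).
Eigenvalues of H: -1.2361, 3.2361.
Eigenvalues have mixed signs, so H is indefinite -> x* is a saddle point.

saddle


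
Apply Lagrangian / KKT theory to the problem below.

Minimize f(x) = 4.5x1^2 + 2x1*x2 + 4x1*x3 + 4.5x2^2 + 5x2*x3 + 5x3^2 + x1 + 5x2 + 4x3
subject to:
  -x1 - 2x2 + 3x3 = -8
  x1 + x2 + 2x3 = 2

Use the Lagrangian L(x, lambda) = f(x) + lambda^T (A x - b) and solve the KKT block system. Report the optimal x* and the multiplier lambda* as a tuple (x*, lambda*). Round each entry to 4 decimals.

Form the Lagrangian:
  L(x, lambda) = (1/2) x^T Q x + c^T x + lambda^T (A x - b)
Stationarity (grad_x L = 0): Q x + c + A^T lambda = 0.
Primal feasibility: A x = b.

This gives the KKT block system:
  [ Q   A^T ] [ x     ]   [-c ]
  [ A    0  ] [ lambda ] = [ b ]

Solving the linear system:
  x*      = (1.7321, 1.9057, -0.8189)
  lambda* = (4.3962, -12.7283)
  f(x*)   = 34.3057

x* = (1.7321, 1.9057, -0.8189), lambda* = (4.3962, -12.7283)


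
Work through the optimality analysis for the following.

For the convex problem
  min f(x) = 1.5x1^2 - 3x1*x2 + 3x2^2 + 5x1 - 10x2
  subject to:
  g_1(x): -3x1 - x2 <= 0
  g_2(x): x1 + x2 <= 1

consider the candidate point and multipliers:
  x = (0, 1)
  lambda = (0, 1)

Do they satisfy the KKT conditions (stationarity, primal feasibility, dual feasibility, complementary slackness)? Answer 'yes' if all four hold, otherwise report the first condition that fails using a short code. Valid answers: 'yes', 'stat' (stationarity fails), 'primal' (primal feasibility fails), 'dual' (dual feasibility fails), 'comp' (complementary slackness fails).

Gradient of f: grad f(x) = Q x + c = (2, -4)
Constraint values g_i(x) = a_i^T x - b_i:
  g_1((0, 1)) = -1
  g_2((0, 1)) = 0
Stationarity residual: grad f(x) + sum_i lambda_i a_i = (3, -3)
  -> stationarity FAILS
Primal feasibility (all g_i <= 0): OK
Dual feasibility (all lambda_i >= 0): OK
Complementary slackness (lambda_i * g_i(x) = 0 for all i): OK

Verdict: the first failing condition is stationarity -> stat.

stat


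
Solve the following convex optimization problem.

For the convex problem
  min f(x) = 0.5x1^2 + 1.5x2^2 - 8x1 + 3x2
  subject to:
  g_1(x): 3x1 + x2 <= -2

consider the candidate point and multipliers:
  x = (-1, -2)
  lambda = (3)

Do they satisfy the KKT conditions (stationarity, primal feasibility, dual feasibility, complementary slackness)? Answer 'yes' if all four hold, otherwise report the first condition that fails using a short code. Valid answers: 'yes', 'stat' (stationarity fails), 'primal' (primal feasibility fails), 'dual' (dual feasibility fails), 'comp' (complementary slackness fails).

Gradient of f: grad f(x) = Q x + c = (-9, -3)
Constraint values g_i(x) = a_i^T x - b_i:
  g_1((-1, -2)) = -3
Stationarity residual: grad f(x) + sum_i lambda_i a_i = (0, 0)
  -> stationarity OK
Primal feasibility (all g_i <= 0): OK
Dual feasibility (all lambda_i >= 0): OK
Complementary slackness (lambda_i * g_i(x) = 0 for all i): FAILS

Verdict: the first failing condition is complementary_slackness -> comp.

comp


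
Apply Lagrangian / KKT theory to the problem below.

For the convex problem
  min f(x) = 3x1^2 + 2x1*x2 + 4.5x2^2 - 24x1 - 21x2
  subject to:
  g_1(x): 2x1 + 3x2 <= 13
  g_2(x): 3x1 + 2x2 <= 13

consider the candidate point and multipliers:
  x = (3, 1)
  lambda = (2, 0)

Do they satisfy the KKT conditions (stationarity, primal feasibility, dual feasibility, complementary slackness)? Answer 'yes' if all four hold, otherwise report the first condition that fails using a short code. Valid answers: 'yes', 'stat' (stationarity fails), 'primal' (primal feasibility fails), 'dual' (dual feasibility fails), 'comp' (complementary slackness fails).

Gradient of f: grad f(x) = Q x + c = (-4, -6)
Constraint values g_i(x) = a_i^T x - b_i:
  g_1((3, 1)) = -4
  g_2((3, 1)) = -2
Stationarity residual: grad f(x) + sum_i lambda_i a_i = (0, 0)
  -> stationarity OK
Primal feasibility (all g_i <= 0): OK
Dual feasibility (all lambda_i >= 0): OK
Complementary slackness (lambda_i * g_i(x) = 0 for all i): FAILS

Verdict: the first failing condition is complementary_slackness -> comp.

comp


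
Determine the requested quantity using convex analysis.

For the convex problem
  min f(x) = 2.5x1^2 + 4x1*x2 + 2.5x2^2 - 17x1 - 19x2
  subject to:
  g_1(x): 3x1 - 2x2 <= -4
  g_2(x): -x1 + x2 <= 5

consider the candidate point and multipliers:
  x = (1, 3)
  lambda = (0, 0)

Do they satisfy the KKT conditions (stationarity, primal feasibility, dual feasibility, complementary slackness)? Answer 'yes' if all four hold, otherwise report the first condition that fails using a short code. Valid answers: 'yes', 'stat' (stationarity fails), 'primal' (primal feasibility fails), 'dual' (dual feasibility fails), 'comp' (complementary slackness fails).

Gradient of f: grad f(x) = Q x + c = (0, 0)
Constraint values g_i(x) = a_i^T x - b_i:
  g_1((1, 3)) = 1
  g_2((1, 3)) = -3
Stationarity residual: grad f(x) + sum_i lambda_i a_i = (0, 0)
  -> stationarity OK
Primal feasibility (all g_i <= 0): FAILS
Dual feasibility (all lambda_i >= 0): OK
Complementary slackness (lambda_i * g_i(x) = 0 for all i): OK

Verdict: the first failing condition is primal_feasibility -> primal.

primal


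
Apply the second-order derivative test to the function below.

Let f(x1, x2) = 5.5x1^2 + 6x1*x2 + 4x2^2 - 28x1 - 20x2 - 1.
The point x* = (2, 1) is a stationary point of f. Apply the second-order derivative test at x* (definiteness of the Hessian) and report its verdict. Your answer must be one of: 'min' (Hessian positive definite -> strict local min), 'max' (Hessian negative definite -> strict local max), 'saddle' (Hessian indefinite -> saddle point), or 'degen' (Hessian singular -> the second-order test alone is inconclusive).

Compute the Hessian H = grad^2 f:
  H = [[11, 6], [6, 8]]
Verify stationarity: grad f(x*) = H x* + g = (0, 0).
Eigenvalues of H: 3.3153, 15.6847.
Both eigenvalues > 0, so H is positive definite -> x* is a strict local min.

min


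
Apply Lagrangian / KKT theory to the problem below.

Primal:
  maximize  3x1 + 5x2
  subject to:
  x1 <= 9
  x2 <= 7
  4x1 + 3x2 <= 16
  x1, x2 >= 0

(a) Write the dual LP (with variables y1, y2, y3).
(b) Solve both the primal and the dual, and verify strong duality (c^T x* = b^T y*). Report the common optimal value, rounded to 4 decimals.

The standard primal-dual pair for 'max c^T x s.t. A x <= b, x >= 0' is:
  Dual:  min b^T y  s.t.  A^T y >= c,  y >= 0.

So the dual LP is:
  minimize  9y1 + 7y2 + 16y3
  subject to:
    y1 + 4y3 >= 3
    y2 + 3y3 >= 5
    y1, y2, y3 >= 0

Solving the primal: x* = (0, 5.3333).
  primal value c^T x* = 26.6667.
Solving the dual: y* = (0, 0, 1.6667).
  dual value b^T y* = 26.6667.
Strong duality: c^T x* = b^T y*. Confirmed.

26.6667


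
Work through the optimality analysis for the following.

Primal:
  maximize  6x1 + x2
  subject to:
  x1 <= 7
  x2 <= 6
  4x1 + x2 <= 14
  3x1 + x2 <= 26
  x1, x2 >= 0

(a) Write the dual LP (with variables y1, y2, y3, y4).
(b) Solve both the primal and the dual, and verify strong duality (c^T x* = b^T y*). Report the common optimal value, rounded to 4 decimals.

The standard primal-dual pair for 'max c^T x s.t. A x <= b, x >= 0' is:
  Dual:  min b^T y  s.t.  A^T y >= c,  y >= 0.

So the dual LP is:
  minimize  7y1 + 6y2 + 14y3 + 26y4
  subject to:
    y1 + 4y3 + 3y4 >= 6
    y2 + y3 + y4 >= 1
    y1, y2, y3, y4 >= 0

Solving the primal: x* = (3.5, 0).
  primal value c^T x* = 21.
Solving the dual: y* = (0, 0, 1.5, 0).
  dual value b^T y* = 21.
Strong duality: c^T x* = b^T y*. Confirmed.

21


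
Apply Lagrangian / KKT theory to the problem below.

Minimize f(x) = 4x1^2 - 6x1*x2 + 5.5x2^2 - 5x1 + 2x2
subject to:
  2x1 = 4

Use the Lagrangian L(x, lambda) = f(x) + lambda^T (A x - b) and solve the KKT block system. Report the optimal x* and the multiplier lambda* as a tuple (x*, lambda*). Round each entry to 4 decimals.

Form the Lagrangian:
  L(x, lambda) = (1/2) x^T Q x + c^T x + lambda^T (A x - b)
Stationarity (grad_x L = 0): Q x + c + A^T lambda = 0.
Primal feasibility: A x = b.

This gives the KKT block system:
  [ Q   A^T ] [ x     ]   [-c ]
  [ A    0  ] [ lambda ] = [ b ]

Solving the linear system:
  x*      = (2, 0.9091)
  lambda* = (-2.7727)
  f(x*)   = 1.4545

x* = (2, 0.9091), lambda* = (-2.7727)


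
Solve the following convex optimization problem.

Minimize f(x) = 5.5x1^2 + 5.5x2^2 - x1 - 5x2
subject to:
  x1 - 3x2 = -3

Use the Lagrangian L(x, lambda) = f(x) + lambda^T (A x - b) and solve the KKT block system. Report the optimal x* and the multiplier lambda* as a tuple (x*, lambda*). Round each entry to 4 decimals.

Form the Lagrangian:
  L(x, lambda) = (1/2) x^T Q x + c^T x + lambda^T (A x - b)
Stationarity (grad_x L = 0): Q x + c + A^T lambda = 0.
Primal feasibility: A x = b.

This gives the KKT block system:
  [ Q   A^T ] [ x     ]   [-c ]
  [ A    0  ] [ lambda ] = [ b ]

Solving the linear system:
  x*      = (-0.0818, 0.9727)
  lambda* = (1.9)
  f(x*)   = 0.4591

x* = (-0.0818, 0.9727), lambda* = (1.9)


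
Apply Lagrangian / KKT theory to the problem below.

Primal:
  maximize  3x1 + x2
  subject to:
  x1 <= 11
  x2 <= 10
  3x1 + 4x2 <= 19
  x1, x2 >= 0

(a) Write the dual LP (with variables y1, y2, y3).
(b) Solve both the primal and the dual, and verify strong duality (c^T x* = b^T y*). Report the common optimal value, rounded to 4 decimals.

The standard primal-dual pair for 'max c^T x s.t. A x <= b, x >= 0' is:
  Dual:  min b^T y  s.t.  A^T y >= c,  y >= 0.

So the dual LP is:
  minimize  11y1 + 10y2 + 19y3
  subject to:
    y1 + 3y3 >= 3
    y2 + 4y3 >= 1
    y1, y2, y3 >= 0

Solving the primal: x* = (6.3333, 0).
  primal value c^T x* = 19.
Solving the dual: y* = (0, 0, 1).
  dual value b^T y* = 19.
Strong duality: c^T x* = b^T y*. Confirmed.

19


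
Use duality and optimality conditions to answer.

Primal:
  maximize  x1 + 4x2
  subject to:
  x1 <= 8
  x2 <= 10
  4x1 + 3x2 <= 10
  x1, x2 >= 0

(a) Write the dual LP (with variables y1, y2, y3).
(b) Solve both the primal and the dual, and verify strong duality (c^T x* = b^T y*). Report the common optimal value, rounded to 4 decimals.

The standard primal-dual pair for 'max c^T x s.t. A x <= b, x >= 0' is:
  Dual:  min b^T y  s.t.  A^T y >= c,  y >= 0.

So the dual LP is:
  minimize  8y1 + 10y2 + 10y3
  subject to:
    y1 + 4y3 >= 1
    y2 + 3y3 >= 4
    y1, y2, y3 >= 0

Solving the primal: x* = (0, 3.3333).
  primal value c^T x* = 13.3333.
Solving the dual: y* = (0, 0, 1.3333).
  dual value b^T y* = 13.3333.
Strong duality: c^T x* = b^T y*. Confirmed.

13.3333


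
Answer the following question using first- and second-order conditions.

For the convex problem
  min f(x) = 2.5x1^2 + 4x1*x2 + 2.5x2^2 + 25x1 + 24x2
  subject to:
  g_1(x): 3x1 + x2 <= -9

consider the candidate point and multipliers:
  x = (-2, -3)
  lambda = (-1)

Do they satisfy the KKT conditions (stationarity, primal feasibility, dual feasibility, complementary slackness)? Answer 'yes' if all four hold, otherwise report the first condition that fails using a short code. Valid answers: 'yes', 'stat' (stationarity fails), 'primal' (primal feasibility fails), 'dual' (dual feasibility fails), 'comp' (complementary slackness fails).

Gradient of f: grad f(x) = Q x + c = (3, 1)
Constraint values g_i(x) = a_i^T x - b_i:
  g_1((-2, -3)) = 0
Stationarity residual: grad f(x) + sum_i lambda_i a_i = (0, 0)
  -> stationarity OK
Primal feasibility (all g_i <= 0): OK
Dual feasibility (all lambda_i >= 0): FAILS
Complementary slackness (lambda_i * g_i(x) = 0 for all i): OK

Verdict: the first failing condition is dual_feasibility -> dual.

dual


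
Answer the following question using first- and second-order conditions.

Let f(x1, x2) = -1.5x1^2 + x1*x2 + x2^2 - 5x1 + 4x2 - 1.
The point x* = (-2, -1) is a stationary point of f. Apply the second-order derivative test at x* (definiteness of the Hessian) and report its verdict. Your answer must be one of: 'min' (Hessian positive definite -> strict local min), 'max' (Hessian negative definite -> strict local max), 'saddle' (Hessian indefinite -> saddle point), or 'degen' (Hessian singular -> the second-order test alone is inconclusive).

Compute the Hessian H = grad^2 f:
  H = [[-3, 1], [1, 2]]
Verify stationarity: grad f(x*) = H x* + g = (0, 0).
Eigenvalues of H: -3.1926, 2.1926.
Eigenvalues have mixed signs, so H is indefinite -> x* is a saddle point.

saddle


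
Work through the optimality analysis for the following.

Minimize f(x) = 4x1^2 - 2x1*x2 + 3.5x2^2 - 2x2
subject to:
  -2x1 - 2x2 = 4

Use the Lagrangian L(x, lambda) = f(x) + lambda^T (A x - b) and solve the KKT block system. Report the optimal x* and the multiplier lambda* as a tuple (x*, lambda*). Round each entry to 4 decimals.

Form the Lagrangian:
  L(x, lambda) = (1/2) x^T Q x + c^T x + lambda^T (A x - b)
Stationarity (grad_x L = 0): Q x + c + A^T lambda = 0.
Primal feasibility: A x = b.

This gives the KKT block system:
  [ Q   A^T ] [ x     ]   [-c ]
  [ A    0  ] [ lambda ] = [ b ]

Solving the linear system:
  x*      = (-1.0526, -0.9474)
  lambda* = (-3.2632)
  f(x*)   = 7.4737

x* = (-1.0526, -0.9474), lambda* = (-3.2632)


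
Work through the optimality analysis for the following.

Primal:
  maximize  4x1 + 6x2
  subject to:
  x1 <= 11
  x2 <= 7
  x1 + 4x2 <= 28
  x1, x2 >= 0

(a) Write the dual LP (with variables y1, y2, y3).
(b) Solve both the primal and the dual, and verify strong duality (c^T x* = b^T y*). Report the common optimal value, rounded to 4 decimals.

The standard primal-dual pair for 'max c^T x s.t. A x <= b, x >= 0' is:
  Dual:  min b^T y  s.t.  A^T y >= c,  y >= 0.

So the dual LP is:
  minimize  11y1 + 7y2 + 28y3
  subject to:
    y1 + y3 >= 4
    y2 + 4y3 >= 6
    y1, y2, y3 >= 0

Solving the primal: x* = (11, 4.25).
  primal value c^T x* = 69.5.
Solving the dual: y* = (2.5, 0, 1.5).
  dual value b^T y* = 69.5.
Strong duality: c^T x* = b^T y*. Confirmed.

69.5


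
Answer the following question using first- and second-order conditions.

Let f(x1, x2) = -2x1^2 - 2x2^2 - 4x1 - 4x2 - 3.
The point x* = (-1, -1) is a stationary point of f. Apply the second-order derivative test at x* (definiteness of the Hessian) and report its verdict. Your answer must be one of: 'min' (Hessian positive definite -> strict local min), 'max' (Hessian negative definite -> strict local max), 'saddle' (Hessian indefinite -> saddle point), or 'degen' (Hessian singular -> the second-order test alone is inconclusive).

Compute the Hessian H = grad^2 f:
  H = [[-4, 0], [0, -4]]
Verify stationarity: grad f(x*) = H x* + g = (0, 0).
Eigenvalues of H: -4, -4.
Both eigenvalues < 0, so H is negative definite -> x* is a strict local max.

max


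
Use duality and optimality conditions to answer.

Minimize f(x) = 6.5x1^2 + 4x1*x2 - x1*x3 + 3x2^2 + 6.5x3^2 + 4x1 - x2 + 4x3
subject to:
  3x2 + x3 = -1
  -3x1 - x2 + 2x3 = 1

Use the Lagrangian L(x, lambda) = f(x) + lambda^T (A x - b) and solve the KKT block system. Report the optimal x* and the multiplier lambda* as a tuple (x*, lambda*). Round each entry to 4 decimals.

Form the Lagrangian:
  L(x, lambda) = (1/2) x^T Q x + c^T x + lambda^T (A x - b)
Stationarity (grad_x L = 0): Q x + c + A^T lambda = 0.
Primal feasibility: A x = b.

This gives the KKT block system:
  [ Q   A^T ] [ x     ]   [-c ]
  [ A    0  ] [ lambda ] = [ b ]

Solving the linear system:
  x*      = (-0.4545, -0.2338, -0.2986)
  lambda* = (1.1241, -0.8483)
  f(x*)   = -0.4031

x* = (-0.4545, -0.2338, -0.2986), lambda* = (1.1241, -0.8483)


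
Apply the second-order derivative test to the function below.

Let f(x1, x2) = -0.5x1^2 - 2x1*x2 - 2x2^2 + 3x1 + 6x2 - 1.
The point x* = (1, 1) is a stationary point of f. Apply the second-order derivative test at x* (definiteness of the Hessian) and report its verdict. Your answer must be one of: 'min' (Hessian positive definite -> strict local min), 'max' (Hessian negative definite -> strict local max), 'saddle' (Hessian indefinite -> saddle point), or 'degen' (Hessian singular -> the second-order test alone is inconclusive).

Compute the Hessian H = grad^2 f:
  H = [[-1, -2], [-2, -4]]
Verify stationarity: grad f(x*) = H x* + g = (0, 0).
Eigenvalues of H: -5, 0.
H has a zero eigenvalue (singular; negative semidefinite but not definite), so H is neither positive definite, negative definite, nor indefinite. The second-order test alone is inconclusive -> degen.
(Indeed, f is constant along the null direction of H through x*, so x* is not a strict local extremum.)

degen


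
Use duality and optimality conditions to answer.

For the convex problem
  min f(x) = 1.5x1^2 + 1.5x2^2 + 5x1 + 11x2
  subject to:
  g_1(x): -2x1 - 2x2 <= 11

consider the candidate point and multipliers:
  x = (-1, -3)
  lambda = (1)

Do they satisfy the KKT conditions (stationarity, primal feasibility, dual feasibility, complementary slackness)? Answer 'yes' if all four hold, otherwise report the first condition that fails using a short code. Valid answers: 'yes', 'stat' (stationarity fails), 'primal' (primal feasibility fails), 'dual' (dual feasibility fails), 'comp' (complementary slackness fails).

Gradient of f: grad f(x) = Q x + c = (2, 2)
Constraint values g_i(x) = a_i^T x - b_i:
  g_1((-1, -3)) = -3
Stationarity residual: grad f(x) + sum_i lambda_i a_i = (0, 0)
  -> stationarity OK
Primal feasibility (all g_i <= 0): OK
Dual feasibility (all lambda_i >= 0): OK
Complementary slackness (lambda_i * g_i(x) = 0 for all i): FAILS

Verdict: the first failing condition is complementary_slackness -> comp.

comp


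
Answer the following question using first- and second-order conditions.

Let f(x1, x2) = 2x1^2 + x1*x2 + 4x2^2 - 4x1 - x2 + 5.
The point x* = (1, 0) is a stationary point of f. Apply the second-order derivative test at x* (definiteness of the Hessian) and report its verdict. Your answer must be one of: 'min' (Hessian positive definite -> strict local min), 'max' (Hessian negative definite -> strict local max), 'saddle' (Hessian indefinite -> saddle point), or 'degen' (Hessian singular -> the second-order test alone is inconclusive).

Compute the Hessian H = grad^2 f:
  H = [[4, 1], [1, 8]]
Verify stationarity: grad f(x*) = H x* + g = (0, 0).
Eigenvalues of H: 3.7639, 8.2361.
Both eigenvalues > 0, so H is positive definite -> x* is a strict local min.

min


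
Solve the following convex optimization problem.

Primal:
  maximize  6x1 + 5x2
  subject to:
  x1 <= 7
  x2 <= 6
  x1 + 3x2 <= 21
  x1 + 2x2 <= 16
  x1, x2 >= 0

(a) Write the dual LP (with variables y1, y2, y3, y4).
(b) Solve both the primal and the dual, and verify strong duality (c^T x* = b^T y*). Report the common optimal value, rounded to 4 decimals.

The standard primal-dual pair for 'max c^T x s.t. A x <= b, x >= 0' is:
  Dual:  min b^T y  s.t.  A^T y >= c,  y >= 0.

So the dual LP is:
  minimize  7y1 + 6y2 + 21y3 + 16y4
  subject to:
    y1 + y3 + y4 >= 6
    y2 + 3y3 + 2y4 >= 5
    y1, y2, y3, y4 >= 0

Solving the primal: x* = (7, 4.5).
  primal value c^T x* = 64.5.
Solving the dual: y* = (3.5, 0, 0, 2.5).
  dual value b^T y* = 64.5.
Strong duality: c^T x* = b^T y*. Confirmed.

64.5


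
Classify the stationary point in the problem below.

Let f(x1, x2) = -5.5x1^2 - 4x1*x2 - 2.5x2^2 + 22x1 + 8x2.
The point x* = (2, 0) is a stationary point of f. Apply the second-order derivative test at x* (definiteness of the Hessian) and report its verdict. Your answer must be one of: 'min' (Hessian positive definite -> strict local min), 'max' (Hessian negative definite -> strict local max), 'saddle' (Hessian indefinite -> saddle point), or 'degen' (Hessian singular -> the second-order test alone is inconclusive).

Compute the Hessian H = grad^2 f:
  H = [[-11, -4], [-4, -5]]
Verify stationarity: grad f(x*) = H x* + g = (0, 0).
Eigenvalues of H: -13, -3.
Both eigenvalues < 0, so H is negative definite -> x* is a strict local max.

max


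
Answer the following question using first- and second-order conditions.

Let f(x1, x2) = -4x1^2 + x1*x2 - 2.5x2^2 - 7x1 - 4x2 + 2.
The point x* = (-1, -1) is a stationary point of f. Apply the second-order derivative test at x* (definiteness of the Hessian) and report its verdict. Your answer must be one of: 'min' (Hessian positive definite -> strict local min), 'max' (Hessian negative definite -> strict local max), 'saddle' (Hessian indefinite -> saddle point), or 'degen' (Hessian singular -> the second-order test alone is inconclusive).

Compute the Hessian H = grad^2 f:
  H = [[-8, 1], [1, -5]]
Verify stationarity: grad f(x*) = H x* + g = (0, 0).
Eigenvalues of H: -8.3028, -4.6972.
Both eigenvalues < 0, so H is negative definite -> x* is a strict local max.

max


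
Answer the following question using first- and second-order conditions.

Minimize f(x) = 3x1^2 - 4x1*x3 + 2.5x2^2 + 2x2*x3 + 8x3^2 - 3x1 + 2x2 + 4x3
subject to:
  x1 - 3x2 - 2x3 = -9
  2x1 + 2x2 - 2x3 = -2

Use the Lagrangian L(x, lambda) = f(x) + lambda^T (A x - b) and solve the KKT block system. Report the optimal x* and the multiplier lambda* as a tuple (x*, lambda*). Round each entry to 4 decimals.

Form the Lagrangian:
  L(x, lambda) = (1/2) x^T Q x + c^T x + lambda^T (A x - b)
Stationarity (grad_x L = 0): Q x + c + A^T lambda = 0.
Primal feasibility: A x = b.

This gives the KKT block system:
  [ Q   A^T ] [ x     ]   [-c ]
  [ A    0  ] [ lambda ] = [ b ]

Solving the linear system:
  x*      = (-2.2128, 1.8426, 0.6298)
  lambda* = (7.817, 5.4894)
  f(x*)   = 47.0872

x* = (-2.2128, 1.8426, 0.6298), lambda* = (7.817, 5.4894)


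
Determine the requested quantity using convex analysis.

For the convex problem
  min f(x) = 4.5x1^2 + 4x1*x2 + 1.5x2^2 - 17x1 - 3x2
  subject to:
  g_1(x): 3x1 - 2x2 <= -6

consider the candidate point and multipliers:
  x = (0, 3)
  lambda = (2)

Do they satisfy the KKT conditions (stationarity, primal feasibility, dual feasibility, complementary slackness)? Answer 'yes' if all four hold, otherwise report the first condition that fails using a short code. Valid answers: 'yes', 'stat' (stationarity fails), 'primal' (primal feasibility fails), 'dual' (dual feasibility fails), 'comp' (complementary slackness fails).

Gradient of f: grad f(x) = Q x + c = (-5, 6)
Constraint values g_i(x) = a_i^T x - b_i:
  g_1((0, 3)) = 0
Stationarity residual: grad f(x) + sum_i lambda_i a_i = (1, 2)
  -> stationarity FAILS
Primal feasibility (all g_i <= 0): OK
Dual feasibility (all lambda_i >= 0): OK
Complementary slackness (lambda_i * g_i(x) = 0 for all i): OK

Verdict: the first failing condition is stationarity -> stat.

stat


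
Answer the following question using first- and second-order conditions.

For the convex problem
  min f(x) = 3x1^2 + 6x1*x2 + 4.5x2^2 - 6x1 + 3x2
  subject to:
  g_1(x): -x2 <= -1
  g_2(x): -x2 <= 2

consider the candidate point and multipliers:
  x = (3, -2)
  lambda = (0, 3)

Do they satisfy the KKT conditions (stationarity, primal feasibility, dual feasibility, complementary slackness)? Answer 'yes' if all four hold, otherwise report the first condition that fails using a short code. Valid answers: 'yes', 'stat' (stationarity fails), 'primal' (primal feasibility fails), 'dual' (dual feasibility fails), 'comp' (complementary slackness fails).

Gradient of f: grad f(x) = Q x + c = (0, 3)
Constraint values g_i(x) = a_i^T x - b_i:
  g_1((3, -2)) = 3
  g_2((3, -2)) = 0
Stationarity residual: grad f(x) + sum_i lambda_i a_i = (0, 0)
  -> stationarity OK
Primal feasibility (all g_i <= 0): FAILS
Dual feasibility (all lambda_i >= 0): OK
Complementary slackness (lambda_i * g_i(x) = 0 for all i): OK

Verdict: the first failing condition is primal_feasibility -> primal.

primal


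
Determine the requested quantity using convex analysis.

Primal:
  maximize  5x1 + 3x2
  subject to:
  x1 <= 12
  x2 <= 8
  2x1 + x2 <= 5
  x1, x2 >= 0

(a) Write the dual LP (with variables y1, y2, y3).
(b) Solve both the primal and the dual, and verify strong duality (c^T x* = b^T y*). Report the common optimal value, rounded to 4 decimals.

The standard primal-dual pair for 'max c^T x s.t. A x <= b, x >= 0' is:
  Dual:  min b^T y  s.t.  A^T y >= c,  y >= 0.

So the dual LP is:
  minimize  12y1 + 8y2 + 5y3
  subject to:
    y1 + 2y3 >= 5
    y2 + y3 >= 3
    y1, y2, y3 >= 0

Solving the primal: x* = (0, 5).
  primal value c^T x* = 15.
Solving the dual: y* = (0, 0, 3).
  dual value b^T y* = 15.
Strong duality: c^T x* = b^T y*. Confirmed.

15


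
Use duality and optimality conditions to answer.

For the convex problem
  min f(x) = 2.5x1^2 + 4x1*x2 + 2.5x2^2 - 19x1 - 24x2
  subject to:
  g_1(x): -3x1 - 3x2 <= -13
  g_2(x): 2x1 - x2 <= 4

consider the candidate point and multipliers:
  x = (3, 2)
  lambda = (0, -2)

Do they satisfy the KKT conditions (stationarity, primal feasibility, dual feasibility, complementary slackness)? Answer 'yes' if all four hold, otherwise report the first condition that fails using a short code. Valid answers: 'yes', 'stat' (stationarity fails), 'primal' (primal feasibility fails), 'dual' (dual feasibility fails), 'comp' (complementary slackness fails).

Gradient of f: grad f(x) = Q x + c = (4, -2)
Constraint values g_i(x) = a_i^T x - b_i:
  g_1((3, 2)) = -2
  g_2((3, 2)) = 0
Stationarity residual: grad f(x) + sum_i lambda_i a_i = (0, 0)
  -> stationarity OK
Primal feasibility (all g_i <= 0): OK
Dual feasibility (all lambda_i >= 0): FAILS
Complementary slackness (lambda_i * g_i(x) = 0 for all i): OK

Verdict: the first failing condition is dual_feasibility -> dual.

dual


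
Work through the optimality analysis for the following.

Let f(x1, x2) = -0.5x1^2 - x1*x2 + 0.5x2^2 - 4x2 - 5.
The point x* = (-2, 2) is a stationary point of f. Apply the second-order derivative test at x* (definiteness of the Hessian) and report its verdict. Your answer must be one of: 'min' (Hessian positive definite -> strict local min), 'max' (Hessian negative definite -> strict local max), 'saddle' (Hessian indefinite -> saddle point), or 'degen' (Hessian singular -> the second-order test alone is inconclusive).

Compute the Hessian H = grad^2 f:
  H = [[-1, -1], [-1, 1]]
Verify stationarity: grad f(x*) = H x* + g = (0, 0).
Eigenvalues of H: -1.4142, 1.4142.
Eigenvalues have mixed signs, so H is indefinite -> x* is a saddle point.

saddle


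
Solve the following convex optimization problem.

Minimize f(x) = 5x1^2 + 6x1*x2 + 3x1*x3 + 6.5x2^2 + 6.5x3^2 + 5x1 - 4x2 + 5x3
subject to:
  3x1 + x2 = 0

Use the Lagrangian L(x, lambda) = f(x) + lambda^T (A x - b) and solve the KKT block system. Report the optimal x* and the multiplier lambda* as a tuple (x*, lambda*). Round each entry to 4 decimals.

Form the Lagrangian:
  L(x, lambda) = (1/2) x^T Q x + c^T x + lambda^T (A x - b)
Stationarity (grad_x L = 0): Q x + c + A^T lambda = 0.
Primal feasibility: A x = b.

This gives the KKT block system:
  [ Q   A^T ] [ x     ]   [-c ]
  [ A    0  ] [ lambda ] = [ b ]

Solving the linear system:
  x*      = (-0.1755, 0.5264, -0.3441)
  lambda* = (-1.7905)
  f(x*)   = -2.3518

x* = (-0.1755, 0.5264, -0.3441), lambda* = (-1.7905)


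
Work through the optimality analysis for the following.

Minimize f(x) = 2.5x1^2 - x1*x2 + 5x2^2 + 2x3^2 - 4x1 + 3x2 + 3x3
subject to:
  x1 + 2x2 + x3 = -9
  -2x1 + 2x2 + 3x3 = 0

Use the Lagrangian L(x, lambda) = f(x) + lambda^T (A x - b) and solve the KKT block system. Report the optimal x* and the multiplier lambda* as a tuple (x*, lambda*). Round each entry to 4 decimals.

Form the Lagrangian:
  L(x, lambda) = (1/2) x^T Q x + c^T x + lambda^T (A x - b)
Stationarity (grad_x L = 0): Q x + c + A^T lambda = 0.
Primal feasibility: A x = b.

This gives the KKT block system:
  [ Q   A^T ] [ x     ]   [-c ]
  [ A    0  ] [ lambda ] = [ b ]

Solving the linear system:
  x*      = (-3.5759, -2.2802, -0.8638)
  lambda* = (11.9416, -3.8288)
  f(x*)   = 56.1732

x* = (-3.5759, -2.2802, -0.8638), lambda* = (11.9416, -3.8288)


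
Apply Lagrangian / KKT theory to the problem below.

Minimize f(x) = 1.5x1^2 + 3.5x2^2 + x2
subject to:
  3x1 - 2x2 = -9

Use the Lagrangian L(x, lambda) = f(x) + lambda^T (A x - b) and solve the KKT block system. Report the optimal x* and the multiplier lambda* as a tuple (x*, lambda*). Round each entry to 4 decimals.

Form the Lagrangian:
  L(x, lambda) = (1/2) x^T Q x + c^T x + lambda^T (A x - b)
Stationarity (grad_x L = 0): Q x + c + A^T lambda = 0.
Primal feasibility: A x = b.

This gives the KKT block system:
  [ Q   A^T ] [ x     ]   [-c ]
  [ A    0  ] [ lambda ] = [ b ]

Solving the linear system:
  x*      = (-2.6, 0.6)
  lambda* = (2.6)
  f(x*)   = 12

x* = (-2.6, 0.6), lambda* = (2.6)


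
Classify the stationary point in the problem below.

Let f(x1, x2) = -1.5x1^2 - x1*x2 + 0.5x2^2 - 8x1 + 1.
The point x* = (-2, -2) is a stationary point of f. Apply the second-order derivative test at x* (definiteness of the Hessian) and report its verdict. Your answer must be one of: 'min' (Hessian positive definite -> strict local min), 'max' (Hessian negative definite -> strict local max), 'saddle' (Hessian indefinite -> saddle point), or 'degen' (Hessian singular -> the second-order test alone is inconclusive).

Compute the Hessian H = grad^2 f:
  H = [[-3, -1], [-1, 1]]
Verify stationarity: grad f(x*) = H x* + g = (0, 0).
Eigenvalues of H: -3.2361, 1.2361.
Eigenvalues have mixed signs, so H is indefinite -> x* is a saddle point.

saddle


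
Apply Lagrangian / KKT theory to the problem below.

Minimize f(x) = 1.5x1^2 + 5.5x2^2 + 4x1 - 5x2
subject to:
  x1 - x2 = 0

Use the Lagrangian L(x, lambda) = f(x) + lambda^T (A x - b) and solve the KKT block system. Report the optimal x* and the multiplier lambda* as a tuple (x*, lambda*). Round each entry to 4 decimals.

Form the Lagrangian:
  L(x, lambda) = (1/2) x^T Q x + c^T x + lambda^T (A x - b)
Stationarity (grad_x L = 0): Q x + c + A^T lambda = 0.
Primal feasibility: A x = b.

This gives the KKT block system:
  [ Q   A^T ] [ x     ]   [-c ]
  [ A    0  ] [ lambda ] = [ b ]

Solving the linear system:
  x*      = (0.0714, 0.0714)
  lambda* = (-4.2143)
  f(x*)   = -0.0357

x* = (0.0714, 0.0714), lambda* = (-4.2143)


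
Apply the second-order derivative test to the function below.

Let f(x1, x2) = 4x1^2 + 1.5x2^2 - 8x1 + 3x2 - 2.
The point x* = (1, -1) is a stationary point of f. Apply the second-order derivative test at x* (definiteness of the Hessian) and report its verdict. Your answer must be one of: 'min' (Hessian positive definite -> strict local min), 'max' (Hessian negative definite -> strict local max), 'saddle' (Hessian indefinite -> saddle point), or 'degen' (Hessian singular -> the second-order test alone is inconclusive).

Compute the Hessian H = grad^2 f:
  H = [[8, 0], [0, 3]]
Verify stationarity: grad f(x*) = H x* + g = (0, 0).
Eigenvalues of H: 3, 8.
Both eigenvalues > 0, so H is positive definite -> x* is a strict local min.

min


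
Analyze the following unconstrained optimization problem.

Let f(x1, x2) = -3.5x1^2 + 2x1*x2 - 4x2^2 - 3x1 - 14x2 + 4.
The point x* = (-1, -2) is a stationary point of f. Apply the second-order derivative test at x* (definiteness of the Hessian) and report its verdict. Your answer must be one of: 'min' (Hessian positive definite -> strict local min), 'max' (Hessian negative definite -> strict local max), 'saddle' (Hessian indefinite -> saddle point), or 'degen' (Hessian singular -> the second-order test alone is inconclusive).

Compute the Hessian H = grad^2 f:
  H = [[-7, 2], [2, -8]]
Verify stationarity: grad f(x*) = H x* + g = (0, 0).
Eigenvalues of H: -9.5616, -5.4384.
Both eigenvalues < 0, so H is negative definite -> x* is a strict local max.

max


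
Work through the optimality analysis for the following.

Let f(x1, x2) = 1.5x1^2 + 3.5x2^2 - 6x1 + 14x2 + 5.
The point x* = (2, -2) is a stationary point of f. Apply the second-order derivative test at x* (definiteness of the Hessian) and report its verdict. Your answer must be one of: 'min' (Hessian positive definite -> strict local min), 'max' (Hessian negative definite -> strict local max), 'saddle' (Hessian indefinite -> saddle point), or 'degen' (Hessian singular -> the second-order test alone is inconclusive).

Compute the Hessian H = grad^2 f:
  H = [[3, 0], [0, 7]]
Verify stationarity: grad f(x*) = H x* + g = (0, 0).
Eigenvalues of H: 3, 7.
Both eigenvalues > 0, so H is positive definite -> x* is a strict local min.

min


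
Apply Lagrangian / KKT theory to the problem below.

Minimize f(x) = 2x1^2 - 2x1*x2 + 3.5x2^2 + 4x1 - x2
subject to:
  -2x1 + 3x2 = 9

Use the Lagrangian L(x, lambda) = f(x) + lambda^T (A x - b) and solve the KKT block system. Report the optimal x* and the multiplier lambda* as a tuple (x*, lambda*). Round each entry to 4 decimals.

Form the Lagrangian:
  L(x, lambda) = (1/2) x^T Q x + c^T x + lambda^T (A x - b)
Stationarity (grad_x L = 0): Q x + c + A^T lambda = 0.
Primal feasibility: A x = b.

This gives the KKT block system:
  [ Q   A^T ] [ x     ]   [-c ]
  [ A    0  ] [ lambda ] = [ b ]

Solving the linear system:
  x*      = (-2.55, 1.3)
  lambda* = (-4.4)
  f(x*)   = 14.05

x* = (-2.55, 1.3), lambda* = (-4.4)


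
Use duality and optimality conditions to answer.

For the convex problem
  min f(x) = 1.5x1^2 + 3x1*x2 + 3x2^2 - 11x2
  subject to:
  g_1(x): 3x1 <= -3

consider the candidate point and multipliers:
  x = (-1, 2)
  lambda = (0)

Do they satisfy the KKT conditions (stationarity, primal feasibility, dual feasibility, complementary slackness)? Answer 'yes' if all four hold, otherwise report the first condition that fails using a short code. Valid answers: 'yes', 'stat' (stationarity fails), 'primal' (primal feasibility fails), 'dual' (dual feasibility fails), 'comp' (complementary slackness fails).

Gradient of f: grad f(x) = Q x + c = (3, -2)
Constraint values g_i(x) = a_i^T x - b_i:
  g_1((-1, 2)) = 0
Stationarity residual: grad f(x) + sum_i lambda_i a_i = (3, -2)
  -> stationarity FAILS
Primal feasibility (all g_i <= 0): OK
Dual feasibility (all lambda_i >= 0): OK
Complementary slackness (lambda_i * g_i(x) = 0 for all i): OK

Verdict: the first failing condition is stationarity -> stat.

stat


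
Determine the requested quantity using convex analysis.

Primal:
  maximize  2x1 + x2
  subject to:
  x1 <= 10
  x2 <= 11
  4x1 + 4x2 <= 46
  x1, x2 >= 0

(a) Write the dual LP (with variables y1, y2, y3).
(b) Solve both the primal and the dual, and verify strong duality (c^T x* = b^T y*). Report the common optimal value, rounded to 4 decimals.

The standard primal-dual pair for 'max c^T x s.t. A x <= b, x >= 0' is:
  Dual:  min b^T y  s.t.  A^T y >= c,  y >= 0.

So the dual LP is:
  minimize  10y1 + 11y2 + 46y3
  subject to:
    y1 + 4y3 >= 2
    y2 + 4y3 >= 1
    y1, y2, y3 >= 0

Solving the primal: x* = (10, 1.5).
  primal value c^T x* = 21.5.
Solving the dual: y* = (1, 0, 0.25).
  dual value b^T y* = 21.5.
Strong duality: c^T x* = b^T y*. Confirmed.

21.5


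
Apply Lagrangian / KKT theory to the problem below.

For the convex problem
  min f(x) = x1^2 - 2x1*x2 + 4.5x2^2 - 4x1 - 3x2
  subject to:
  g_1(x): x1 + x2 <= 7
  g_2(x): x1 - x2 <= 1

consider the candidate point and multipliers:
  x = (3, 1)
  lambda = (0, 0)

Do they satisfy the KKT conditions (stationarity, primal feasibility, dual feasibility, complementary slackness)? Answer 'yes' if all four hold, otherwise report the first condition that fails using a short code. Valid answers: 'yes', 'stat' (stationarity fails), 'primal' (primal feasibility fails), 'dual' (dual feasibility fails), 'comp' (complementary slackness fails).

Gradient of f: grad f(x) = Q x + c = (0, 0)
Constraint values g_i(x) = a_i^T x - b_i:
  g_1((3, 1)) = -3
  g_2((3, 1)) = 1
Stationarity residual: grad f(x) + sum_i lambda_i a_i = (0, 0)
  -> stationarity OK
Primal feasibility (all g_i <= 0): FAILS
Dual feasibility (all lambda_i >= 0): OK
Complementary slackness (lambda_i * g_i(x) = 0 for all i): OK

Verdict: the first failing condition is primal_feasibility -> primal.

primal


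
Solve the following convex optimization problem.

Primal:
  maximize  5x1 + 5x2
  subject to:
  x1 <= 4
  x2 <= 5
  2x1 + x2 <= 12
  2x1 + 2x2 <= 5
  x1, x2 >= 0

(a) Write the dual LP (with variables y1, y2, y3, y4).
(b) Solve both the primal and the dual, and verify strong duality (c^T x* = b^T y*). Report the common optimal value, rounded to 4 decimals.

The standard primal-dual pair for 'max c^T x s.t. A x <= b, x >= 0' is:
  Dual:  min b^T y  s.t.  A^T y >= c,  y >= 0.

So the dual LP is:
  minimize  4y1 + 5y2 + 12y3 + 5y4
  subject to:
    y1 + 2y3 + 2y4 >= 5
    y2 + y3 + 2y4 >= 5
    y1, y2, y3, y4 >= 0

Solving the primal: x* = (2.5, 0).
  primal value c^T x* = 12.5.
Solving the dual: y* = (0, 0, 0, 2.5).
  dual value b^T y* = 12.5.
Strong duality: c^T x* = b^T y*. Confirmed.

12.5


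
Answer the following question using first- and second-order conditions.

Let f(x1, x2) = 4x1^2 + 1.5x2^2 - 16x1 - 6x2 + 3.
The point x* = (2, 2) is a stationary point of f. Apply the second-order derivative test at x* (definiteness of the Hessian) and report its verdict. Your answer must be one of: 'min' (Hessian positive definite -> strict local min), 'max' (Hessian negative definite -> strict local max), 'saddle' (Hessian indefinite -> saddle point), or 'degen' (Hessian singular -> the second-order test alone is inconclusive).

Compute the Hessian H = grad^2 f:
  H = [[8, 0], [0, 3]]
Verify stationarity: grad f(x*) = H x* + g = (0, 0).
Eigenvalues of H: 3, 8.
Both eigenvalues > 0, so H is positive definite -> x* is a strict local min.

min


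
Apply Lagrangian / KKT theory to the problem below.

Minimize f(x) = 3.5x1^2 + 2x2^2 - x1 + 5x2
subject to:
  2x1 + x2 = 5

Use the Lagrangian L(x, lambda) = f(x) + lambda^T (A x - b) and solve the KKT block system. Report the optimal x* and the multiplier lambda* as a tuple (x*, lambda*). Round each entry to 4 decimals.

Form the Lagrangian:
  L(x, lambda) = (1/2) x^T Q x + c^T x + lambda^T (A x - b)
Stationarity (grad_x L = 0): Q x + c + A^T lambda = 0.
Primal feasibility: A x = b.

This gives the KKT block system:
  [ Q   A^T ] [ x     ]   [-c ]
  [ A    0  ] [ lambda ] = [ b ]

Solving the linear system:
  x*      = (2.2174, 0.5652)
  lambda* = (-7.2609)
  f(x*)   = 18.4565

x* = (2.2174, 0.5652), lambda* = (-7.2609)


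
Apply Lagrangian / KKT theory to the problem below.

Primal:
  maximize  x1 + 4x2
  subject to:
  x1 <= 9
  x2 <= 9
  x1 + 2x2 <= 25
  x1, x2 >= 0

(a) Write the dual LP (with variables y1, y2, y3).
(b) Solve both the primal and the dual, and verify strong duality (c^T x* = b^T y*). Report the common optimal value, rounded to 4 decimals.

The standard primal-dual pair for 'max c^T x s.t. A x <= b, x >= 0' is:
  Dual:  min b^T y  s.t.  A^T y >= c,  y >= 0.

So the dual LP is:
  minimize  9y1 + 9y2 + 25y3
  subject to:
    y1 + y3 >= 1
    y2 + 2y3 >= 4
    y1, y2, y3 >= 0

Solving the primal: x* = (7, 9).
  primal value c^T x* = 43.
Solving the dual: y* = (0, 2, 1).
  dual value b^T y* = 43.
Strong duality: c^T x* = b^T y*. Confirmed.

43


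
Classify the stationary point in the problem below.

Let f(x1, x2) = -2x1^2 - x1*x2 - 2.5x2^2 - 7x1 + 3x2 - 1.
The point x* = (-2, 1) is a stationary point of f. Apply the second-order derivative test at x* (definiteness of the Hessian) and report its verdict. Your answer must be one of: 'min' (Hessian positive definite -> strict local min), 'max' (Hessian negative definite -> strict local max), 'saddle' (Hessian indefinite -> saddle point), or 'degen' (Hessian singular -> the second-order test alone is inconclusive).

Compute the Hessian H = grad^2 f:
  H = [[-4, -1], [-1, -5]]
Verify stationarity: grad f(x*) = H x* + g = (0, 0).
Eigenvalues of H: -5.618, -3.382.
Both eigenvalues < 0, so H is negative definite -> x* is a strict local max.

max
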